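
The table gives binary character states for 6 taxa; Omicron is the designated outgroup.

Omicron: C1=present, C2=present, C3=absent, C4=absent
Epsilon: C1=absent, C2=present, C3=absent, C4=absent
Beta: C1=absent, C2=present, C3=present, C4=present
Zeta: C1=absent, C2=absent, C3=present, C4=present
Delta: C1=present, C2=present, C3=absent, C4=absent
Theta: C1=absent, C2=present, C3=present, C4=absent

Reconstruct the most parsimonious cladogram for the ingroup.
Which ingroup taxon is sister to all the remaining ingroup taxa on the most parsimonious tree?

Delta

Character polarity is set by the outgroup: the derived state is whichever differs from the outgroup's state, so for C1, C2 the derived state is 'absent', and for the remaining characters it is 'present'.
Only Beta, Epsilon, Theta, and Zeta show the derived state 'absent' for C1, supporting them as a clade.
C2: derived state 'absent' in Zeta only — an autapomorphy, so it tells us nothing about relationships among taxa.
C3: derived state 'present' in Beta, Theta, and Zeta only — synapomorphy for {Beta, Theta, Zeta}.
Only Beta and Zeta show the derived state 'present' for C4, supporting them as a clade.
Most parsimonious ingroup topology: ((Epsilon,((Beta,Zeta),Theta)),Delta).
Delta is sister to the clade containing all other ingroup taxa, so it is the earliest-diverging (most basal) ingroup lineage.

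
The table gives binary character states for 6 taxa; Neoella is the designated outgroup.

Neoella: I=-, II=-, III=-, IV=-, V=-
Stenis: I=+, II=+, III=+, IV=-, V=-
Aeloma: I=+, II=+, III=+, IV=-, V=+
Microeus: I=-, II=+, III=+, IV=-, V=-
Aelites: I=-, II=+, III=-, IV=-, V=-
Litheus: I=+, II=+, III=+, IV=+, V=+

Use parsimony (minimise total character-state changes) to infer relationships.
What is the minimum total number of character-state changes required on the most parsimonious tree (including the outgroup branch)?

The outgroup has state '-' for every character, so '+' is the derived state throughout.
I (derived state '+') is shared by Aeloma, Litheus, and Stenis — a synapomorphy uniting that clade.
All ingroup taxa share the derived state '+' for II; it defines the ingroup but does not resolve relationships within it.
Only Aeloma, Litheus, Microeus, and Stenis show the derived state '+' for III, supporting them as a clade.
IV: derived state '+' in Litheus only — an autapomorphy, so it tells us nothing about relationships among taxa.
V (derived state '+') is shared by Aeloma and Litheus — a synapomorphy uniting that clade.
Most parsimonious ingroup topology: (((Stenis,(Aeloma,Litheus)),Microeus),Aelites).
Changes per character on this tree: I: 1; II: 1; III: 1; IV: 1; V: 1.
Total = 5.

5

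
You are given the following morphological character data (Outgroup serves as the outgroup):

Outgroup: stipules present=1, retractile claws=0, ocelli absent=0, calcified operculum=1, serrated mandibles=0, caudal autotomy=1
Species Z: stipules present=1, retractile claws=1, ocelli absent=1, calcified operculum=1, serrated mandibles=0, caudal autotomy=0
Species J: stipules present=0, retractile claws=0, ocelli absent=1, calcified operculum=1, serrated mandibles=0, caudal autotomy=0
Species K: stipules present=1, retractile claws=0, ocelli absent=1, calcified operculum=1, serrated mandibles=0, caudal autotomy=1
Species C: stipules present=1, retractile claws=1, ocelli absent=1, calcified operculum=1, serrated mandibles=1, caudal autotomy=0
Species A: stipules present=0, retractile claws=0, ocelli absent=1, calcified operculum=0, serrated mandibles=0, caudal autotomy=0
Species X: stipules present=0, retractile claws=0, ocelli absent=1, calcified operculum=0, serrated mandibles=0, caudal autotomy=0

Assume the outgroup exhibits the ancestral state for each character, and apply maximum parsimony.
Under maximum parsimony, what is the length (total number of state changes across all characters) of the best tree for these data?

Character polarity is set by the outgroup: the derived state is whichever differs from the outgroup's state, so for stipules present, calcified operculum, caudal autotomy the derived state is '0', and for the remaining characters it is '1'.
stipules present (derived state '0') is shared by Species A, Species J, and Species X — a synapomorphy uniting that clade.
retractile claws: derived state '1' in Species C and Species Z only — synapomorphy for {Species C, Species Z}.
All ingroup taxa share the derived state '1' for ocelli absent; it defines the ingroup but does not resolve relationships within it.
calcified operculum: derived state '0' in Species A and Species X only — synapomorphy for {Species A, Species X}.
serrated mandibles: derived state '1' in Species C only — an autapomorphy, so it tells us nothing about relationships among taxa.
Only Species A, Species C, Species J, Species X, and Species Z show the derived state '0' for caudal autotomy, supporting them as a clade.
Most parsimonious ingroup topology: (((Species Z,Species C),(Species J,(Species A,Species X))),Species K).
Changes per character on this tree: stipules present: 1; retractile claws: 1; ocelli absent: 1; calcified operculum: 1; serrated mandibles: 1; caudal autotomy: 1.
Total = 6.

6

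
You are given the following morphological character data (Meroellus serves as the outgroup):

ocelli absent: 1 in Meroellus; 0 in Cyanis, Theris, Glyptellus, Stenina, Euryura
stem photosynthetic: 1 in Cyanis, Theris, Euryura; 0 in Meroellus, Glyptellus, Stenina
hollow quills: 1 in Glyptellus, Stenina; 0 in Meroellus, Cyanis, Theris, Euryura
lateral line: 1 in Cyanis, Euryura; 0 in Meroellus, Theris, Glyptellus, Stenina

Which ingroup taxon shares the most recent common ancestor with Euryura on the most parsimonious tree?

Character polarity is set by the outgroup: the derived state is whichever differs from the outgroup's state, so for ocelli absent the derived state is '0', and for the remaining characters it is '1'.
ocelli absent (derived state '0') is shared by all ingroup taxa — unites the whole ingroup.
stem photosynthetic: derived state '1' in Cyanis, Euryura, and Theris only — synapomorphy for {Cyanis, Euryura, Theris}.
Only Glyptellus and Stenina show the derived state '1' for hollow quills, supporting them as a clade.
lateral line: derived state '1' in Cyanis and Euryura only — synapomorphy for {Cyanis, Euryura}.
Most parsimonious ingroup topology: (((Cyanis,Euryura),Theris),(Glyptellus,Stenina)).
Euryura and Cyanis form a cherry on this tree, so they are sister taxa.

Cyanis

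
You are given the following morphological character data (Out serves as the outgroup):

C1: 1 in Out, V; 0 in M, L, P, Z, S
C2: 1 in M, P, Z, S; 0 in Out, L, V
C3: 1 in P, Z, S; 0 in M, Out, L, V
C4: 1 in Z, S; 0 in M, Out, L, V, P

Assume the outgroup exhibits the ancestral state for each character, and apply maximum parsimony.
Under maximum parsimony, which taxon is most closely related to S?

Character polarity is set by the outgroup: the derived state is whichever differs from the outgroup's state, so for C1 the derived state is '0', and for the remaining characters it is '1'.
Only L, M, P, S, and Z show the derived state '0' for C1, supporting them as a clade.
C2: derived state '1' in M, P, S, and Z only — synapomorphy for {M, P, S, Z}.
C3: derived state '1' in P, S, and Z only — synapomorphy for {P, S, Z}.
Only S and Z show the derived state '1' for C4, supporting them as a clade.
Most parsimonious ingroup topology: ((L,((P,(S,Z)),M)),V).
S and Z form a cherry on this tree, so they are sister taxa.

Z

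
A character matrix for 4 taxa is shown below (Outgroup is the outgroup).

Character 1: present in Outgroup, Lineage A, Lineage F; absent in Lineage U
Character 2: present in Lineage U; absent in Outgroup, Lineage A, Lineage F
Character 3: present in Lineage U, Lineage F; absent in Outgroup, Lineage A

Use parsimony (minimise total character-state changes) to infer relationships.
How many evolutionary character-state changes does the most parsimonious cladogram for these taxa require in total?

Character polarity is set by the outgroup: the derived state is whichever differs from the outgroup's state, so for Character 1 the derived state is 'absent', and for the remaining characters it is 'present'.
Character 1 (derived state 'absent') is unique to Lineage U (autapomorphy; uninformative for grouping).
Character 2: derived state 'present' in Lineage U only — an autapomorphy, so it tells us nothing about relationships among taxa.
Only Lineage F and Lineage U show the derived state 'present' for Character 3, supporting them as a clade.
Most parsimonious ingroup topology: (Lineage A,(Lineage U,Lineage F)).
Changes per character on this tree: Character 1: 1; Character 2: 1; Character 3: 1.
Total = 3.

3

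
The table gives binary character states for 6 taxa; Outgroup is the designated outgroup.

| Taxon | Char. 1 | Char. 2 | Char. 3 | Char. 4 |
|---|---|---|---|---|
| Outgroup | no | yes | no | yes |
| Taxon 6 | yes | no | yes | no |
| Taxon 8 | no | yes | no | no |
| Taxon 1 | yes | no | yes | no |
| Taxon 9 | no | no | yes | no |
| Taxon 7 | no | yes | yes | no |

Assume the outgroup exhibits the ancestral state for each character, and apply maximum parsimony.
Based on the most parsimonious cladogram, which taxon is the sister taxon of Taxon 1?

Taxon 6

Character polarity is set by the outgroup: the derived state is whichever differs from the outgroup's state, so for Char. 2, Char. 4 the derived state is 'no', and for the remaining characters it is 'yes'.
Char. 1: derived state 'yes' in Taxon 1 and Taxon 6 only — synapomorphy for {Taxon 1, Taxon 6}.
Char. 2: derived state 'no' in Taxon 1, Taxon 6, and Taxon 9 only — synapomorphy for {Taxon 1, Taxon 6, Taxon 9}.
Char. 3: derived state 'yes' in Taxon 1, Taxon 6, Taxon 7, and Taxon 9 only — synapomorphy for {Taxon 1, Taxon 6, Taxon 7, Taxon 9}.
All ingroup taxa share the derived state 'no' for Char. 4; it defines the ingroup but does not resolve relationships within it.
Most parsimonious ingroup topology: ((((Taxon 6,Taxon 1),Taxon 9),Taxon 7),Taxon 8).
Taxon 1 and Taxon 6 form a cherry on this tree, so they are sister taxa.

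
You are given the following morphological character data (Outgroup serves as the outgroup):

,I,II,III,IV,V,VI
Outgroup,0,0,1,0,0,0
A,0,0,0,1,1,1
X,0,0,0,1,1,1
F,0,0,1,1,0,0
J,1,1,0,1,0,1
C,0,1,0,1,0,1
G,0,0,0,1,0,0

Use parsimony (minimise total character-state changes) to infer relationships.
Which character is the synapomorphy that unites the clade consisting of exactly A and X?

V

Character polarity is set by the outgroup: the derived state is whichever differs from the outgroup's state, so for III the derived state is '0', and for the remaining characters it is '1'.
I (derived state '1') is unique to J (autapomorphy; uninformative for grouping).
II: derived state '1' in C and J only — synapomorphy for {C, J}.
III: derived state '0' in A, C, G, J, and X only — synapomorphy for {A, C, G, J, X}.
IV (derived state '1') is shared by all ingroup taxa — unites the whole ingroup.
Only A and X show the derived state '1' for V, supporting them as a clade.
VI (derived state '1') is shared by A, C, J, and X — a synapomorphy uniting that clade.
Most parsimonious ingroup topology: ((((A,X),(J,C)),G),F).
The clade {A, X} is supported by V: its derived state '1' occurs in exactly those taxa and in no other taxon (including the outgroup).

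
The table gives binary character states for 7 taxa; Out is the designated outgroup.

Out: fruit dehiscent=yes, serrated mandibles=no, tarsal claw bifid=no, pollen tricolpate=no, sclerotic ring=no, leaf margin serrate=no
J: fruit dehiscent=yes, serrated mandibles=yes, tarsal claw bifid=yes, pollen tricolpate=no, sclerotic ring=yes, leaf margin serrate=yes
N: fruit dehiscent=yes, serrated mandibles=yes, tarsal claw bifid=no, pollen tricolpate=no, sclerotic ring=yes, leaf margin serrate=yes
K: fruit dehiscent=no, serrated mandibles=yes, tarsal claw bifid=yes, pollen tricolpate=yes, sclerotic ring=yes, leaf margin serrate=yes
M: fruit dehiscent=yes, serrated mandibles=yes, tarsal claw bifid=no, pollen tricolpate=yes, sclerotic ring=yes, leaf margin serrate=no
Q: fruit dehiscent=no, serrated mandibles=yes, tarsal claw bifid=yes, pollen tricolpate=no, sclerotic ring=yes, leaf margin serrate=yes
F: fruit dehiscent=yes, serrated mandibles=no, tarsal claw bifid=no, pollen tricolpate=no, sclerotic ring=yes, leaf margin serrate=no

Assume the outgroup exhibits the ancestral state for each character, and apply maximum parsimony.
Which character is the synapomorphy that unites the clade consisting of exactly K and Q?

fruit dehiscent

Character polarity is set by the outgroup: the derived state is whichever differs from the outgroup's state, so for fruit dehiscent the derived state is 'no', and for the remaining characters it is 'yes'.
Only K and Q show the derived state 'no' for fruit dehiscent, supporting them as a clade.
Only J, K, M, N, and Q show the derived state 'yes' for serrated mandibles, supporting them as a clade.
tarsal claw bifid: derived state 'yes' in J, K, and Q only — synapomorphy for {J, K, Q}.
pollen tricolpate (state 'yes') occurs in K and M but conflicts with the nesting implied by the other characters — most parsimoniously interpreted as homoplasy.
sclerotic ring (derived state 'yes') is shared by all ingroup taxa — unites the whole ingroup.
Only J, K, N, and Q show the derived state 'yes' for leaf margin serrate, supporting them as a clade.
Most parsimonious ingroup topology: ((((J,(K,Q)),N),M),F).
The clade {K, Q} is supported by fruit dehiscent: its derived state 'no' occurs in exactly those taxa and in no other taxon (including the outgroup).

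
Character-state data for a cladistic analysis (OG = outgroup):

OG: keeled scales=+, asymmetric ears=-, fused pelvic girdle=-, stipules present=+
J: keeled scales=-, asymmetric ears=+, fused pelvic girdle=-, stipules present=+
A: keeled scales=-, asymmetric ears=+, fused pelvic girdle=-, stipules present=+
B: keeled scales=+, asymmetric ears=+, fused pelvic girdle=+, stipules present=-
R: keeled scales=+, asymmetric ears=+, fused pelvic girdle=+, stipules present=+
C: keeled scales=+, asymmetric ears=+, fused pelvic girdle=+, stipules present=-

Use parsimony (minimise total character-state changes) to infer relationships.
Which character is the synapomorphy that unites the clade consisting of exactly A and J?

keeled scales

Character polarity is set by the outgroup: the derived state is whichever differs from the outgroup's state, so for keeled scales, stipules present the derived state is '-', and for the remaining characters it is '+'.
keeled scales: derived state '-' in A and J only — synapomorphy for {A, J}.
asymmetric ears (derived state '+') is shared by all ingroup taxa — unites the whole ingroup.
fused pelvic girdle: derived state '+' in B, C, and R only — synapomorphy for {B, C, R}.
stipules present (derived state '-') is shared by B and C — a synapomorphy uniting that clade.
Most parsimonious ingroup topology: ((J,A),((B,C),R)).
The clade {A, J} is supported by keeled scales: its derived state '-' occurs in exactly those taxa and in no other taxon (including the outgroup).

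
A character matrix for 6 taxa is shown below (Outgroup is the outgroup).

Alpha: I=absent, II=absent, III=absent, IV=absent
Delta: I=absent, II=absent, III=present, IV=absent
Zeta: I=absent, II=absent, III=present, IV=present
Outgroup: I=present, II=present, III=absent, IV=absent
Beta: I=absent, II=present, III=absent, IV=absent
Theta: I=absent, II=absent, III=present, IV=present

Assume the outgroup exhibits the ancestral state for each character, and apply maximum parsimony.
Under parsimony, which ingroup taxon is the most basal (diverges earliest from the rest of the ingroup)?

Beta

Character polarity is set by the outgroup: the derived state is whichever differs from the outgroup's state, so for I, II the derived state is 'absent', and for the remaining characters it is 'present'.
I (derived state 'absent') is shared by all ingroup taxa — unites the whole ingroup.
II: derived state 'absent' in Alpha, Delta, Theta, and Zeta only — synapomorphy for {Alpha, Delta, Theta, Zeta}.
Only Delta, Theta, and Zeta show the derived state 'present' for III, supporting them as a clade.
Only Theta and Zeta show the derived state 'present' for IV, supporting them as a clade.
Most parsimonious ingroup topology: ((((Zeta,Theta),Delta),Alpha),Beta).
Beta is sister to the clade containing all other ingroup taxa, so it is the earliest-diverging (most basal) ingroup lineage.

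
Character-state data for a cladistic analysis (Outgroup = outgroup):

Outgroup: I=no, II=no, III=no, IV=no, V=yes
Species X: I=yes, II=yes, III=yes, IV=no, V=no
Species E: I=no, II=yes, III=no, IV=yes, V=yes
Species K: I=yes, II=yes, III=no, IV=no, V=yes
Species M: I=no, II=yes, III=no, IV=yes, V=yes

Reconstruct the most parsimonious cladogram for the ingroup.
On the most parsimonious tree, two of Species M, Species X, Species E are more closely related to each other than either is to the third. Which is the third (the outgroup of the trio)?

Character polarity is set by the outgroup: the derived state is whichever differs from the outgroup's state, so for V the derived state is 'no', and for the remaining characters it is 'yes'.
Only Species K and Species X show the derived state 'yes' for I, supporting them as a clade.
All ingroup taxa share the derived state 'yes' for II; it defines the ingroup but does not resolve relationships within it.
III: derived state 'yes' in Species X only — an autapomorphy, so it tells us nothing about relationships among taxa.
Only Species E and Species M show the derived state 'yes' for IV, supporting them as a clade.
V (derived state 'no') is unique to Species X (autapomorphy; uninformative for grouping).
Most parsimonious ingroup topology: ((Species X,Species K),(Species E,Species M)).
Species M and Species E share a more recent common ancestor with each other than either does with Species X, so Species X is the least closely related of the three.

Species X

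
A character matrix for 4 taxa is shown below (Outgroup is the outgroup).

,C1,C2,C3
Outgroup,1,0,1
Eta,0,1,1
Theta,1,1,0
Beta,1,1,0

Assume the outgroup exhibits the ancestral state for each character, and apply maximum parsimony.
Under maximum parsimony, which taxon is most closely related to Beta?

Theta

Character polarity is set by the outgroup: the derived state is whichever differs from the outgroup's state, so for C1, C3 the derived state is '0', and for the remaining characters it is '1'.
C1 (derived state '0') is unique to Eta (autapomorphy; uninformative for grouping).
All ingroup taxa share the derived state '1' for C2; it defines the ingroup but does not resolve relationships within it.
C3 (derived state '0') is shared by Beta and Theta — a synapomorphy uniting that clade.
Most parsimonious ingroup topology: (Eta,(Theta,Beta)).
Beta and Theta form a cherry on this tree, so they are sister taxa.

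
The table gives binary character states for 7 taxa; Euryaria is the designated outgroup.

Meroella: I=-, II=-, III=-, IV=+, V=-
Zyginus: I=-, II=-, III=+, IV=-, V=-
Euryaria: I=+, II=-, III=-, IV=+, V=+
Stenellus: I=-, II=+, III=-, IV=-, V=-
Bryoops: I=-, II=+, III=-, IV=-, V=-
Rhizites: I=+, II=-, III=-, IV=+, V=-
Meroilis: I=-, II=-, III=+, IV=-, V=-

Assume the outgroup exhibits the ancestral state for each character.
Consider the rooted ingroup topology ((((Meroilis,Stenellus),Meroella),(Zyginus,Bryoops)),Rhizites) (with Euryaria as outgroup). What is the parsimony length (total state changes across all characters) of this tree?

Map each character onto ((((Meroilis,Stenellus),Meroella),(Zyginus,Bryoops)),Rhizites) (rooted by Euryaria) and count the minimum state changes it requires (Fitch parsimony):
I: 1; II: 2; III: 2; IV: 2; V: 1.
Total tree length = 8.

8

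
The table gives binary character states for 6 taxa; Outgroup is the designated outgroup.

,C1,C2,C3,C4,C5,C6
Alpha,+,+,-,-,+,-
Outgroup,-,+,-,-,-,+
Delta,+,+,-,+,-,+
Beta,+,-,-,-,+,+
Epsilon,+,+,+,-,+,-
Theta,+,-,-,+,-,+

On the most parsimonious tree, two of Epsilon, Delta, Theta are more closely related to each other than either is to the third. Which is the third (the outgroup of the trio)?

Epsilon

Character polarity is set by the outgroup: the derived state is whichever differs from the outgroup's state, so for C2, C6 the derived state is '-', and for the remaining characters it is '+'.
C1 (derived state '+') is shared by all ingroup taxa — unites the whole ingroup.
C2 (state '-') occurs in Beta and Theta but conflicts with the nesting implied by the other characters — most parsimoniously interpreted as homoplasy.
C3: derived state '+' in Epsilon only — an autapomorphy, so it tells us nothing about relationships among taxa.
C4: derived state '+' in Delta and Theta only — synapomorphy for {Delta, Theta}.
C5: derived state '+' in Alpha, Beta, and Epsilon only — synapomorphy for {Alpha, Beta, Epsilon}.
Only Alpha and Epsilon show the derived state '-' for C6, supporting them as a clade.
Most parsimonious ingroup topology: ((Beta,(Alpha,Epsilon)),(Delta,Theta)).
Delta and Theta share a more recent common ancestor with each other than either does with Epsilon, so Epsilon is the least closely related of the three.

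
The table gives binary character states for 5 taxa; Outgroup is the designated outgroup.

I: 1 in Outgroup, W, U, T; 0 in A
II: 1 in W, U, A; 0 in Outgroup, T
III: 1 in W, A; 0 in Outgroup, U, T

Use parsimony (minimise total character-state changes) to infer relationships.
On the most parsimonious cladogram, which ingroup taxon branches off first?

T

Character polarity is set by the outgroup: the derived state is whichever differs from the outgroup's state, so for I the derived state is '0', and for the remaining characters it is '1'.
I: derived state '0' in A only — an autapomorphy, so it tells us nothing about relationships among taxa.
Only A, U, and W show the derived state '1' for II, supporting them as a clade.
III: derived state '1' in A and W only — synapomorphy for {A, W}.
Most parsimonious ingroup topology: (((W,A),U),T).
T is sister to the clade containing all other ingroup taxa, so it is the earliest-diverging (most basal) ingroup lineage.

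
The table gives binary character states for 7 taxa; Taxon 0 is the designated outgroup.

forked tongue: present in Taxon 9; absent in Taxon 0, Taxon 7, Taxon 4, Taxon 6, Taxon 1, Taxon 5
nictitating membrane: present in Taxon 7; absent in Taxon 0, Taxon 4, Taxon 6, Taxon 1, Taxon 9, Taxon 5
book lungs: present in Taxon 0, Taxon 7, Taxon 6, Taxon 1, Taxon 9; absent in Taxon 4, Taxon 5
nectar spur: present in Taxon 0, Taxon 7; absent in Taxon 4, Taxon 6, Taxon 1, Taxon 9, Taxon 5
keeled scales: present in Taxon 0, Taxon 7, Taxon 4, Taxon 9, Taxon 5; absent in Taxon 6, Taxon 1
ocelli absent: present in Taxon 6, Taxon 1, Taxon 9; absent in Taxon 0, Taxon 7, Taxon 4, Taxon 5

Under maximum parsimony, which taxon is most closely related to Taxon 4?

Character polarity is set by the outgroup: the derived state is whichever differs from the outgroup's state, so for book lungs, nectar spur, keeled scales the derived state is 'absent', and for the remaining characters it is 'present'.
forked tongue (derived state 'present') is unique to Taxon 9 (autapomorphy; uninformative for grouping).
nictitating membrane (derived state 'present') is unique to Taxon 7 (autapomorphy; uninformative for grouping).
book lungs (derived state 'absent') is shared by Taxon 4 and Taxon 5 — a synapomorphy uniting that clade.
nectar spur: derived state 'absent' in Taxon 1, Taxon 4, Taxon 5, Taxon 6, and Taxon 9 only — synapomorphy for {Taxon 1, Taxon 4, Taxon 5, Taxon 6, Taxon 9}.
Only Taxon 1 and Taxon 6 show the derived state 'absent' for keeled scales, supporting them as a clade.
ocelli absent (derived state 'present') is shared by Taxon 1, Taxon 6, and Taxon 9 — a synapomorphy uniting that clade.
Most parsimonious ingroup topology: (Taxon 7,((Taxon 4,Taxon 5),((Taxon 6,Taxon 1),Taxon 9))).
Taxon 4 and Taxon 5 form a cherry on this tree, so they are sister taxa.

Taxon 5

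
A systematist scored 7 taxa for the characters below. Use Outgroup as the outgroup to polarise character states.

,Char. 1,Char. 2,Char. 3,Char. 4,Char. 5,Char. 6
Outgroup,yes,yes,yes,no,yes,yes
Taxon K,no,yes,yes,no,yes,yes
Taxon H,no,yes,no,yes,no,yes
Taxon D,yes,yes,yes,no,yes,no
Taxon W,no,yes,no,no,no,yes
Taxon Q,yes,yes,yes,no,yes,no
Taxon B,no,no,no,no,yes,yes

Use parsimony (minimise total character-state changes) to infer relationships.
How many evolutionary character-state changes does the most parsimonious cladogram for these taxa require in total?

6

Character polarity is set by the outgroup: the derived state is whichever differs from the outgroup's state, so for Char. 1, Char. 2, Char. 3, Char. 5, Char. 6 the derived state is 'no', and for the remaining characters it is 'yes'.
Only Taxon B, Taxon H, Taxon K, and Taxon W show the derived state 'no' for Char. 1, supporting them as a clade.
Char. 2: derived state 'no' in Taxon B only — an autapomorphy, so it tells us nothing about relationships among taxa.
Char. 3 (derived state 'no') is shared by Taxon B, Taxon H, and Taxon W — a synapomorphy uniting that clade.
Char. 4 (derived state 'yes') is unique to Taxon H (autapomorphy; uninformative for grouping).
Char. 5: derived state 'no' in Taxon H and Taxon W only — synapomorphy for {Taxon H, Taxon W}.
Only Taxon D and Taxon Q show the derived state 'no' for Char. 6, supporting them as a clade.
Most parsimonious ingroup topology: ((Taxon K,((Taxon H,Taxon W),Taxon B)),(Taxon D,Taxon Q)).
Changes per character on this tree: Char. 1: 1; Char. 2: 1; Char. 3: 1; Char. 4: 1; Char. 5: 1; Char. 6: 1.
Total = 6.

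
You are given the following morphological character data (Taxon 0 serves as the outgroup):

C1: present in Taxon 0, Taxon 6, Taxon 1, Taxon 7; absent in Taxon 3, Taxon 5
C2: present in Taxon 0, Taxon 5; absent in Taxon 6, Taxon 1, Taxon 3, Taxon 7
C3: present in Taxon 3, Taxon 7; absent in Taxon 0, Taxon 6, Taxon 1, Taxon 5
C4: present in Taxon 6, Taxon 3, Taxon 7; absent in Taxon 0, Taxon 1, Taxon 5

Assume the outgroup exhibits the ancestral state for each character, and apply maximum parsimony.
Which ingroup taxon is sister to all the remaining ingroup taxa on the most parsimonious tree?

Taxon 5

Character polarity is set by the outgroup: the derived state is whichever differs from the outgroup's state, so for C1, C2 the derived state is 'absent', and for the remaining characters it is 'present'.
C1 (state 'absent') occurs in Taxon 3 and Taxon 5 but conflicts with the nesting implied by the other characters — most parsimoniously interpreted as homoplasy.
C2 (derived state 'absent') is shared by Taxon 1, Taxon 3, Taxon 6, and Taxon 7 — a synapomorphy uniting that clade.
Only Taxon 3 and Taxon 7 show the derived state 'present' for C3, supporting them as a clade.
Only Taxon 3, Taxon 6, and Taxon 7 show the derived state 'present' for C4, supporting them as a clade.
Most parsimonious ingroup topology: (((Taxon 6,(Taxon 3,Taxon 7)),Taxon 1),Taxon 5).
Taxon 5 is sister to the clade containing all other ingroup taxa, so it is the earliest-diverging (most basal) ingroup lineage.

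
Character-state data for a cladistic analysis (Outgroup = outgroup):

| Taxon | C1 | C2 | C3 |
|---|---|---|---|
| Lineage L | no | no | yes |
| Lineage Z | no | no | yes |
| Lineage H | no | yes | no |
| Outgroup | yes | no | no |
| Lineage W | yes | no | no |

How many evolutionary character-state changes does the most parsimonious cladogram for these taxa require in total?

3

Character polarity is set by the outgroup: the derived state is whichever differs from the outgroup's state, so for C1 the derived state is 'no', and for the remaining characters it is 'yes'.
C1 (derived state 'no') is shared by Lineage H, Lineage L, and Lineage Z — a synapomorphy uniting that clade.
C2 (derived state 'yes') is unique to Lineage H (autapomorphy; uninformative for grouping).
C3: derived state 'yes' in Lineage L and Lineage Z only — synapomorphy for {Lineage L, Lineage Z}.
Most parsimonious ingroup topology: ((Lineage H,(Lineage Z,Lineage L)),Lineage W).
Changes per character on this tree: C1: 1; C2: 1; C3: 1.
Total = 3.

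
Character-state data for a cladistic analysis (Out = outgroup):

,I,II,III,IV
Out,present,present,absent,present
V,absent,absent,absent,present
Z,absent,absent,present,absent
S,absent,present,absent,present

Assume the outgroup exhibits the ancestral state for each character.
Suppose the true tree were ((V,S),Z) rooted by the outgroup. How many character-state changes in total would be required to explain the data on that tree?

5

Map each character onto ((V,S),Z) (rooted by Out) and count the minimum state changes it requires (Fitch parsimony):
I: 1; II: 2; III: 1; IV: 1.
Total tree length = 5.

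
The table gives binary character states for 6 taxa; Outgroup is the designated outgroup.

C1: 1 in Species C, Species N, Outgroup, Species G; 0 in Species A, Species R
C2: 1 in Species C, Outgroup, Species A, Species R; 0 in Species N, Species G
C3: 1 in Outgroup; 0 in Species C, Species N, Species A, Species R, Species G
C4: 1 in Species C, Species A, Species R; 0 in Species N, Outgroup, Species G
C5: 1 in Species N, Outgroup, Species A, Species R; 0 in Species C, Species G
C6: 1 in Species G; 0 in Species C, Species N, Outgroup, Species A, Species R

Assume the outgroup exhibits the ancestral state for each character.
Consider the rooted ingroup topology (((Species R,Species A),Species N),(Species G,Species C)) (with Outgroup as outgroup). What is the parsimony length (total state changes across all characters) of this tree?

Map each character onto (((Species R,Species A),Species N),(Species G,Species C)) (rooted by Outgroup) and count the minimum state changes it requires (Fitch parsimony):
C1: 1; C2: 2; C3: 1; C4: 2; C5: 1; C6: 1.
Total tree length = 8.

8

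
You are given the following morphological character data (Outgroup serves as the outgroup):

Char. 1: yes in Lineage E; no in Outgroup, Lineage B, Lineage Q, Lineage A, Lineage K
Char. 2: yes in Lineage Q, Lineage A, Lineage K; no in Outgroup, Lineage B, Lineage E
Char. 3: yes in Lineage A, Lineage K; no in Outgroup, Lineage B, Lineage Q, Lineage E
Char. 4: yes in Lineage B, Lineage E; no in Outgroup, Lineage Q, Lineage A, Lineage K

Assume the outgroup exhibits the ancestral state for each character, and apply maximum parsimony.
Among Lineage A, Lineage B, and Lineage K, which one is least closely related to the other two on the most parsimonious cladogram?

The outgroup has state 'no' for every character, so 'yes' is the derived state throughout.
Char. 1 (derived state 'yes') is unique to Lineage E (autapomorphy; uninformative for grouping).
Char. 2 (derived state 'yes') is shared by Lineage A, Lineage K, and Lineage Q — a synapomorphy uniting that clade.
Char. 3 (derived state 'yes') is shared by Lineage A and Lineage K — a synapomorphy uniting that clade.
Only Lineage B and Lineage E show the derived state 'yes' for Char. 4, supporting them as a clade.
Most parsimonious ingroup topology: ((Lineage B,Lineage E),(Lineage Q,(Lineage A,Lineage K))).
Lineage A and Lineage K share a more recent common ancestor with each other than either does with Lineage B, so Lineage B is the least closely related of the three.

Lineage B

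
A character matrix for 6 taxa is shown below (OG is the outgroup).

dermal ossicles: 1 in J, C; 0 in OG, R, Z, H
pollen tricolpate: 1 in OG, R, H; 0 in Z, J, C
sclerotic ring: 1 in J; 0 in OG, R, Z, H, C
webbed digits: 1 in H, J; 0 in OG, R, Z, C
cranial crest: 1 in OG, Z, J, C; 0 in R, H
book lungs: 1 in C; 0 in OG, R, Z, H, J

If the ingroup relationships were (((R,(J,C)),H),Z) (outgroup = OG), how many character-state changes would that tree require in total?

Map each character onto (((R,(J,C)),H),Z) (rooted by OG) and count the minimum state changes it requires (Fitch parsimony):
dermal ossicles: 1; pollen tricolpate: 2; sclerotic ring: 1; webbed digits: 2; cranial crest: 2; book lungs: 1.
Total tree length = 9.

9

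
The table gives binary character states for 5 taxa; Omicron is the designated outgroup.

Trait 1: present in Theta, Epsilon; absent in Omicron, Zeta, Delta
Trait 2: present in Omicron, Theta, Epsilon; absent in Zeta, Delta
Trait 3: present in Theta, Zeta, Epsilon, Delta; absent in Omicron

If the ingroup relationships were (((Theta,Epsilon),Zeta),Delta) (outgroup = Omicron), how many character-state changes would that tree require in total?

4

Map each character onto (((Theta,Epsilon),Zeta),Delta) (rooted by Omicron) and count the minimum state changes it requires (Fitch parsimony):
Trait 1: 1; Trait 2: 2; Trait 3: 1.
Total tree length = 4.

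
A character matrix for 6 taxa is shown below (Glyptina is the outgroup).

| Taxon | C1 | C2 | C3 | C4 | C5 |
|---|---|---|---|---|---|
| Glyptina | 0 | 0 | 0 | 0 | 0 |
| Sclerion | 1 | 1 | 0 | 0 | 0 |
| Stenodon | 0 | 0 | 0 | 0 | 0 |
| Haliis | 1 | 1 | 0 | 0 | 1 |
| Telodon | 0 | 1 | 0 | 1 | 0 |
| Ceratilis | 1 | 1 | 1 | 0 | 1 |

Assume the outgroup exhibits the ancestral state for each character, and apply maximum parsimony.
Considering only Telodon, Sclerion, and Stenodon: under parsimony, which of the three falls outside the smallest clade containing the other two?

Stenodon

The outgroup has state '0' for every character, so '1' is the derived state throughout.
C1 (derived state '1') is shared by Ceratilis, Haliis, and Sclerion — a synapomorphy uniting that clade.
C2 (derived state '1') is shared by Ceratilis, Haliis, Sclerion, and Telodon — a synapomorphy uniting that clade.
C3 (derived state '1') is unique to Ceratilis (autapomorphy; uninformative for grouping).
C4: derived state '1' in Telodon only — an autapomorphy, so it tells us nothing about relationships among taxa.
C5 (derived state '1') is shared by Ceratilis and Haliis — a synapomorphy uniting that clade.
Most parsimonious ingroup topology: (((Sclerion,(Haliis,Ceratilis)),Telodon),Stenodon).
Sclerion and Telodon share a more recent common ancestor with each other than either does with Stenodon, so Stenodon is the least closely related of the three.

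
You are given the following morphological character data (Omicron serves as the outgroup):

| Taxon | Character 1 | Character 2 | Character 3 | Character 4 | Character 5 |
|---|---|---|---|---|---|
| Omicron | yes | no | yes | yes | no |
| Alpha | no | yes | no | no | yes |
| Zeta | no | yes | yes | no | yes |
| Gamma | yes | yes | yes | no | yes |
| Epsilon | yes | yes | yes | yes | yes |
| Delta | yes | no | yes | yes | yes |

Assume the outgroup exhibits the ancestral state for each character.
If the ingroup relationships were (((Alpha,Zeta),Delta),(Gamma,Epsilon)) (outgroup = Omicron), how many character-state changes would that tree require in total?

Map each character onto (((Alpha,Zeta),Delta),(Gamma,Epsilon)) (rooted by Omicron) and count the minimum state changes it requires (Fitch parsimony):
Character 1: 1; Character 2: 2; Character 3: 1; Character 4: 2; Character 5: 1.
Total tree length = 7.

7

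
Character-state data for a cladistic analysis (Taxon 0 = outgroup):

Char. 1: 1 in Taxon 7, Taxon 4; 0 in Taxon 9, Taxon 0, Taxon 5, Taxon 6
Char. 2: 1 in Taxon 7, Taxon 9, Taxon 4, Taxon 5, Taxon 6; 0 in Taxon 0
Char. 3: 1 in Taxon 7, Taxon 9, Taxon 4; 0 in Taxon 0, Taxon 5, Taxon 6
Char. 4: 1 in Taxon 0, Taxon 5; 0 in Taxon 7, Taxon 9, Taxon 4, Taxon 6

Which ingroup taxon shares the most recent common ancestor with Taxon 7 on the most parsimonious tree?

Character polarity is set by the outgroup: the derived state is whichever differs from the outgroup's state, so for Char. 4 the derived state is '0', and for the remaining characters it is '1'.
Char. 1: derived state '1' in Taxon 4 and Taxon 7 only — synapomorphy for {Taxon 4, Taxon 7}.
All ingroup taxa share the derived state '1' for Char. 2; it defines the ingroup but does not resolve relationships within it.
Only Taxon 4, Taxon 7, and Taxon 9 show the derived state '1' for Char. 3, supporting them as a clade.
Only Taxon 4, Taxon 6, Taxon 7, and Taxon 9 show the derived state '0' for Char. 4, supporting them as a clade.
Most parsimonious ingroup topology: ((Taxon 6,((Taxon 7,Taxon 4),Taxon 9)),Taxon 5).
Taxon 7 and Taxon 4 form a cherry on this tree, so they are sister taxa.

Taxon 4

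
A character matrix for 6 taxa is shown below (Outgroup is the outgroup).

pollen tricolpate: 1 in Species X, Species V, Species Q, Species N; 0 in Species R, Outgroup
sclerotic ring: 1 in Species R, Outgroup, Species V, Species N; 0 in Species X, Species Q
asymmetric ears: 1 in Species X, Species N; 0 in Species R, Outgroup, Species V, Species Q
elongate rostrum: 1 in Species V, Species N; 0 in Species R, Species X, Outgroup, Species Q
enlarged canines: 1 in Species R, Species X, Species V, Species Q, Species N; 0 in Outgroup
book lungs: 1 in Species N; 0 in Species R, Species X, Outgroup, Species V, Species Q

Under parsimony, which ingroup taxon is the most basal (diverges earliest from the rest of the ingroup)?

Species R

Character polarity is set by the outgroup: the derived state is whichever differs from the outgroup's state, so for sclerotic ring the derived state is '0', and for the remaining characters it is '1'.
pollen tricolpate: derived state '1' in Species N, Species Q, Species V, and Species X only — synapomorphy for {Species N, Species Q, Species V, Species X}.
sclerotic ring: derived state '0' in Species Q and Species X only — synapomorphy for {Species Q, Species X}.
asymmetric ears groups Species N and Species X, which is incompatible with the clades supported by the remaining characters; treating it as convergent (homoplasy) costs fewer steps than any alternative tree.
elongate rostrum (derived state '1') is shared by Species N and Species V — a synapomorphy uniting that clade.
enlarged canines (derived state '1') is shared by all ingroup taxa — unites the whole ingroup.
book lungs (derived state '1') is unique to Species N (autapomorphy; uninformative for grouping).
Most parsimonious ingroup topology: (((Species Q,Species X),(Species V,Species N)),Species R).
Species R is sister to the clade containing all other ingroup taxa, so it is the earliest-diverging (most basal) ingroup lineage.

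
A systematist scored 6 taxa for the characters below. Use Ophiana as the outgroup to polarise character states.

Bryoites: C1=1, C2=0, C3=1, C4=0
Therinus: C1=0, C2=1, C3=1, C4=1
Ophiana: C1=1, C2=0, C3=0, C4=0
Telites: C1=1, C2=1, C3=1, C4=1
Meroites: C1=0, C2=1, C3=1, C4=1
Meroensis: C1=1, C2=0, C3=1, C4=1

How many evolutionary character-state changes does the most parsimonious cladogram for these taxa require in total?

4

Character polarity is set by the outgroup: the derived state is whichever differs from the outgroup's state, so for C1 the derived state is '0', and for the remaining characters it is '1'.
C1: derived state '0' in Meroites and Therinus only — synapomorphy for {Meroites, Therinus}.
C2: derived state '1' in Meroites, Telites, and Therinus only — synapomorphy for {Meroites, Telites, Therinus}.
C3 (derived state '1') is shared by all ingroup taxa — unites the whole ingroup.
C4 (derived state '1') is shared by Meroensis, Meroites, Telites, and Therinus — a synapomorphy uniting that clade.
Most parsimonious ingroup topology: ((((Meroites,Therinus),Telites),Meroensis),Bryoites).
Changes per character on this tree: C1: 1; C2: 1; C3: 1; C4: 1.
Total = 4.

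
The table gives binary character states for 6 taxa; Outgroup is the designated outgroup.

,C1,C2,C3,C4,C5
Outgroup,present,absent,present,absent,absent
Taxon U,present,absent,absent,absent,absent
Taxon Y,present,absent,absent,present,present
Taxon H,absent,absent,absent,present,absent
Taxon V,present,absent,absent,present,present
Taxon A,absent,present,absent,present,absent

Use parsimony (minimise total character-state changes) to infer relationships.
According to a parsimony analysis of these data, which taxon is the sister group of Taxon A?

Character polarity is set by the outgroup: the derived state is whichever differs from the outgroup's state, so for C1, C3 the derived state is 'absent', and for the remaining characters it is 'present'.
C1 (derived state 'absent') is shared by Taxon A and Taxon H — a synapomorphy uniting that clade.
C2: derived state 'present' in Taxon A only — an autapomorphy, so it tells us nothing about relationships among taxa.
All ingroup taxa share the derived state 'absent' for C3; it defines the ingroup but does not resolve relationships within it.
C4 (derived state 'present') is shared by Taxon A, Taxon H, Taxon V, and Taxon Y — a synapomorphy uniting that clade.
Only Taxon V and Taxon Y show the derived state 'present' for C5, supporting them as a clade.
Most parsimonious ingroup topology: (Taxon U,((Taxon Y,Taxon V),(Taxon H,Taxon A))).
Taxon A and Taxon H form a cherry on this tree, so they are sister taxa.

Taxon H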